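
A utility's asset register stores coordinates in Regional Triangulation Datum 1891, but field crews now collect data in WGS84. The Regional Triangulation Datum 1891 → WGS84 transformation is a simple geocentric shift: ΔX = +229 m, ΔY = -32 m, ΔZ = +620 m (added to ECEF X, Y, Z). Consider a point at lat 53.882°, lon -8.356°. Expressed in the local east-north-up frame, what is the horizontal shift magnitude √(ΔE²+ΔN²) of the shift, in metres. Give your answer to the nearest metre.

At φ = 53.882°, λ = -8.356°: sin φ = 0.807805, cos φ = 0.589450, sin λ = -0.145323, cos λ = 0.989384.
ΔE = −sin λ·ΔX + cos λ·ΔY = −(-0.145323)·(229) + (0.989384)·(-32) = 1.62 m.
ΔN = −sin φ cos λ·ΔX − sin φ sin λ·ΔY + cos φ·ΔZ = −(0.807805)(0.989384)(229) − (0.807805)(-0.145323)(-32) + (0.589450)(620) = 178.68 m.
Horizontal magnitude = √(ΔE² + ΔN²) = √(1.62² + 178.68²) = 178.69 m.

179 m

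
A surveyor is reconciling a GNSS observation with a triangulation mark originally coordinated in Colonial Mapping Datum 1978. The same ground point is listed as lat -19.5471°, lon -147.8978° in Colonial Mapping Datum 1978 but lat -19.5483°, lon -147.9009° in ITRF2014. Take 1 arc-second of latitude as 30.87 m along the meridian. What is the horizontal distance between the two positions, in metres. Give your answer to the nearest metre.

351 m

Δφ = -19.5483° − -19.5471° = -0.0012°; Δλ = -147.9009° − -147.8978° = -0.0031°.
1° of latitude = 3600 × 30.87 = 111132 m.
ΔN = Δφ × 111132 = -133.4 m; ΔE = Δλ × 111132 × cos(-19.5471°) = -0.0031 × 111132 × 0.942367 = -324.7 m.
Distance = √(ΔE² + ΔN²) = √((-324.7)² + (-133.4)²) = 351.0 m.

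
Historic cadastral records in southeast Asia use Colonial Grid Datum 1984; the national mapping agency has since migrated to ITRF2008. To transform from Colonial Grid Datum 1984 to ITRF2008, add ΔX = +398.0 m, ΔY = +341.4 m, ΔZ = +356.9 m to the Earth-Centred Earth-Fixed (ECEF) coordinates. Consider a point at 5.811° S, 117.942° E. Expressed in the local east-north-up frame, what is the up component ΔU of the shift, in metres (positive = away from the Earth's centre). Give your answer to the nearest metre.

The local up (radial) axis is (cos φ cos λ, cos φ sin λ, sin φ), giving ΔU = -185.536 + 300.051 − 36.135 = 78.38 m.

ΔU = 78 m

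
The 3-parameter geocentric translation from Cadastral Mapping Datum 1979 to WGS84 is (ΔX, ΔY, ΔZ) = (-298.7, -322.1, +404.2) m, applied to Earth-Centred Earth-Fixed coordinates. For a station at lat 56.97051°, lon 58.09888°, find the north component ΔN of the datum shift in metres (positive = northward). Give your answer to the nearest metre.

ΔN = 582 m

The local north axis is (−sin φ cos λ, −sin φ sin λ, cos φ), giving ΔN = 132.339 + 229.258 + 220.318 = 581.92 m.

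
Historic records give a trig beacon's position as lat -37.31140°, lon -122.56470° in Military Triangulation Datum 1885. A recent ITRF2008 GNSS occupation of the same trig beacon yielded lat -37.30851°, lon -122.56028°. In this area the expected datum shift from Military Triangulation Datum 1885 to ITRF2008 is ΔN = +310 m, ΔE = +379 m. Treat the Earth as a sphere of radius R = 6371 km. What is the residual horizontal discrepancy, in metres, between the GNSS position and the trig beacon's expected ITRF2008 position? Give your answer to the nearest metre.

16 m

Observed coordinate differences: Δφ = +0.00289°, Δλ = +0.00442°.
Converting to metres (1° lat = 111195 m, cos φ = 0.795353): observed ΔN = 321.4 m, observed ΔE = 390.9 m.
Subtracting the expected shift leaves a residual of 321.4 − (310) = 11.4 m north and 390.9 − (379) = 11.9 m east.
Residual distance = √(11.4² + 11.9²) = 16.4 m.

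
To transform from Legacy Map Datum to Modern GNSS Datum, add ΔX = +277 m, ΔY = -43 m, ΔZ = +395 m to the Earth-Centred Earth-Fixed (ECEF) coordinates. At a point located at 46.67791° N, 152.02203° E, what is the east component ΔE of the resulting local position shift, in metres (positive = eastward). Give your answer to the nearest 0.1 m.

ΔE = -92.0 m

At φ = 46.67791°, λ = 152.02203°: sin φ = 0.727508, cos φ = 0.686099, sin λ = 0.469132, cos λ = -0.883128.
ΔE = −sin λ·ΔX + cos λ·ΔY = −(0.469132)·(277) + (-0.883128)·(-43) = -91.98 m.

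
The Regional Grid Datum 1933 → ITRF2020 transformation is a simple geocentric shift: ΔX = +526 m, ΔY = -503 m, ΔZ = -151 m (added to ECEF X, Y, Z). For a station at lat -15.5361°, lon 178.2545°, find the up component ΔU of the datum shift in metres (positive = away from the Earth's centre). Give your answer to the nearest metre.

ΔU = -481 m

At φ = -15.5361°, λ = 178.2545°: sin φ = -0.267845, cos φ = 0.963462, sin λ = 0.030460, cos λ = -0.999536.
ΔU = cos φ cos λ·ΔX + cos φ sin λ·ΔY + sin φ·ΔZ = (0.963462)(-0.999536)(526) + (0.963462)(0.030460)(-503) + (-0.267845)(-151) = -480.86 m.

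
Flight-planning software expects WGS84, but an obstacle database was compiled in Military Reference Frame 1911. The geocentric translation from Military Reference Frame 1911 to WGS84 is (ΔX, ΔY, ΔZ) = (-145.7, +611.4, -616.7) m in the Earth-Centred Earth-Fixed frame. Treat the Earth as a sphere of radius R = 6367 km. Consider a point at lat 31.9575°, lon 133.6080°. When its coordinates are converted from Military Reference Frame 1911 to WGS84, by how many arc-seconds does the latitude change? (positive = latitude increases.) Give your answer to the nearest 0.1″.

Δφ = -26.3″

sin φ = 0.529290, cos φ = 0.848441, sin λ = 0.724076, cos λ = -0.689721.
North component: ΔN = −sin φ cos λ·ΔX − sin φ sin λ·ΔY + cos φ·ΔZ = −(0.529290)(-0.689721)(-145.7) − (0.529290)(0.724076)(611.4) + (0.848441)(-616.7) = -810.74 m.
1° of latitude spans πR/180 = 111125 m, so Δφ = -810.74 / 111125 × 3600 = -26.265″.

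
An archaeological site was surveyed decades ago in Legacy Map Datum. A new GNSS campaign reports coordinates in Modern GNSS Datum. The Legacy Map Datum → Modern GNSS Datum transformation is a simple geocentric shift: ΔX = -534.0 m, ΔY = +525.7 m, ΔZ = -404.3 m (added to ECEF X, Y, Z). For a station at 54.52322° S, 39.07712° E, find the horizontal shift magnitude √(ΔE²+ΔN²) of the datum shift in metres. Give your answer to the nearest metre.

804 m

At φ = -54.52322°, λ = 39.07712°: sin φ = -0.814351, cos φ = 0.580373, sin λ = 0.630366, cos λ = 0.776298.
ΔE = −sin λ·ΔX + cos λ·ΔY = −(0.630366)·(-534.0) + (0.776298)·(525.7) = 744.72 m.
ΔN = −sin φ cos λ·ΔX − sin φ sin λ·ΔY + cos φ·ΔZ = −(-0.814351)(0.776298)(-534.0) − (-0.814351)(0.630366)(525.7) + (0.580373)(-404.3) = -302.37 m.
Horizontal magnitude = √(ΔE² + ΔN²) = √(744.72² + (-302.37)²) = 803.76 m.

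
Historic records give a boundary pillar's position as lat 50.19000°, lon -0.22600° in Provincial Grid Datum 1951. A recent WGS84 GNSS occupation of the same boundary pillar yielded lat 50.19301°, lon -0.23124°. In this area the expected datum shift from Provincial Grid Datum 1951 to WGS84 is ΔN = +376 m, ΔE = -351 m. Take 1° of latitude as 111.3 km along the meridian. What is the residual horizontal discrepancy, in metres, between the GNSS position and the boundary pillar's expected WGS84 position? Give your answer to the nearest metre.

Observed coordinate differences: Δφ = +0.00301°, Δλ = -0.00524°.
Converting to metres (1° lat = 111300 m, cos φ = 0.640244): observed ΔN = 335.0 m, observed ΔE = -373.4 m.
Subtracting the expected shift leaves a residual of 335.0 − (376) = -41.0 m north and -373.4 − (-351) = -22.4 m east.
Residual distance = √((-41.0)² + (-22.4)²) = 46.7 m.

47 m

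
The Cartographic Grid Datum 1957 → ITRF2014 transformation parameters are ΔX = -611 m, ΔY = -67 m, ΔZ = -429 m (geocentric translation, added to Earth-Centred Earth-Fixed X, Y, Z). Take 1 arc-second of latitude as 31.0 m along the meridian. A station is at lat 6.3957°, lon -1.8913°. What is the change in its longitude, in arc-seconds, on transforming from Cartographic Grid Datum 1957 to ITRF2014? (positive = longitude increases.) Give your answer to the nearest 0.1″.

Δλ = -2.8″

sin φ = 0.111394, cos φ = 0.993776, sin λ = -0.033003, cos λ = 0.999455.
East component: ΔE = −sin λ·ΔX + cos λ·ΔY = −(-0.033003)(-611) + (0.999455)(-67) = -87.13 m.
1° of latitude spans 3600 × 31.00 = 111600 m; at latitude φ, 1° of longitude spans that × cos φ = 110905.4 m, so Δλ = -87.13 / 110905.4 × 3600 = -2.828″.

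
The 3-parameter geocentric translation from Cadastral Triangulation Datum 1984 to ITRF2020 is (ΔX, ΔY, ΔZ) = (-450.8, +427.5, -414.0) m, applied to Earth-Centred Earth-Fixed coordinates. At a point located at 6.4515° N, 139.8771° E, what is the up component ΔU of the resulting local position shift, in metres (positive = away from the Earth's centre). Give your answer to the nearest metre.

The local up (radial) axis is (cos φ cos λ, cos φ sin λ, sin φ), giving ΔU = 342.528 + 273.749 − 46.518 = 569.76 m.

ΔU = 570 m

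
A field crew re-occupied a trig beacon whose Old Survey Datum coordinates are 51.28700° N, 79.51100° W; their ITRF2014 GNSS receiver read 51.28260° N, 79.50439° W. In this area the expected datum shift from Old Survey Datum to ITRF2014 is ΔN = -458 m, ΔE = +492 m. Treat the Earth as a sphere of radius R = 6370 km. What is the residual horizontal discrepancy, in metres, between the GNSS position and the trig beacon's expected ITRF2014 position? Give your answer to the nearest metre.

Observed coordinate differences: Δφ = -0.00440°, Δλ = +0.00661°.
Converting to metres (1° lat = 111177 m, cos φ = 0.625420): observed ΔN = -489.2 m, observed ΔE = 459.6 m.
Subtracting the expected shift leaves a residual of -489.2 − (-458) = -31.2 m north and 459.6 − (492) = -32.4 m east.
Residual distance = √((-31.2)² + (-32.4)²) = 45.0 m.

45 m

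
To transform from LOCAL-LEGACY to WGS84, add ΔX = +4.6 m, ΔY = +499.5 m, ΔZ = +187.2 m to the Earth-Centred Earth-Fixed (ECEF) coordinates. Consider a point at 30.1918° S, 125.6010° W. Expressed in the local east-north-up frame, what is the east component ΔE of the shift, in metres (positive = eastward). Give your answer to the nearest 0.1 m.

ΔE = -287.0 m

The local east axis at (φ, λ) is (−sin λ, cos λ, 0), so ΔE = −sin(-125.6010°)·4.6 + cos(-125.6010°)·499.5 = -287.04 m.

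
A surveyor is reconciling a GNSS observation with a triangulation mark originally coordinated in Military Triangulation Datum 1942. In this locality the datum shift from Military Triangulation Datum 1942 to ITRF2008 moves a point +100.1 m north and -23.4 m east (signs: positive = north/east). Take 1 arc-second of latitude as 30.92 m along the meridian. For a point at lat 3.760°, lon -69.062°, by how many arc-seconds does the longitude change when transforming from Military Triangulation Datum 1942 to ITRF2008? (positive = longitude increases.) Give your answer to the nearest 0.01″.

Δλ = -0.76″

At latitude 3.760°, cos φ = 0.997847.
1″ of longitude at this latitude = 30.92 × cos φ = 30.8534 m, so Δλ = -23.4 / 30.8534 = -0.758″.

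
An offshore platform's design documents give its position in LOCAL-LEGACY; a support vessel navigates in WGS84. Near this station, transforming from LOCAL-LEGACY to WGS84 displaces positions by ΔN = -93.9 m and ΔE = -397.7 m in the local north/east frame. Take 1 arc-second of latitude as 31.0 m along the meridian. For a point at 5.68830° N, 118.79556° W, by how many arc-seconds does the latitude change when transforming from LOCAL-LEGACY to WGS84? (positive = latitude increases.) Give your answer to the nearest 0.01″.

1″ of latitude = 31.00 m, so Δφ = -93.9 / 31.00 = -3.029″.

Δφ = -3.03″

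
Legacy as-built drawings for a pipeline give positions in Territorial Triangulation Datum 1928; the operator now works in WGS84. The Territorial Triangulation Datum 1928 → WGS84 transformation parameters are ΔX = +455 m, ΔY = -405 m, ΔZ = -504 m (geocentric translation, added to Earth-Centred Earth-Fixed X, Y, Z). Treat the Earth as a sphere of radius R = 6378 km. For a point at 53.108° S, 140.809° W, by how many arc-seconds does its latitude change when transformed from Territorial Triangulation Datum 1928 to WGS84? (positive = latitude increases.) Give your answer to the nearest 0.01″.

Δφ = -12.29″

sin φ = -0.799768, cos φ = 0.600309, sin λ = -0.631908, cos λ = -0.775044.
North component: ΔN = −sin φ cos λ·ΔX − sin φ sin λ·ΔY + cos φ·ΔZ = −(-0.799768)(-0.775044)(455) − (-0.799768)(-0.631908)(-405) + (0.600309)(-504) = -379.91 m.
1° of latitude spans πR/180 = 111317 m, so Δφ = -379.91 / 111317 × 3600 = -12.286″.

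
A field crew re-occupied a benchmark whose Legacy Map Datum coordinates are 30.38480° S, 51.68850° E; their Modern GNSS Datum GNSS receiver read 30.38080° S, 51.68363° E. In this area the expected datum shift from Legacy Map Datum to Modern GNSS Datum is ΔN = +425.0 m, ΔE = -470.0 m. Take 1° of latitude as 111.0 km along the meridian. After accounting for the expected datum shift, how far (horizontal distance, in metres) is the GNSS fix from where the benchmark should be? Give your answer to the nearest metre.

19 m

Observed coordinate differences: Δφ = +0.00400°, Δλ = -0.00487°.
Converting to metres (1° lat = 111000 m, cos φ = 0.862648): observed ΔN = 444.0 m, observed ΔE = -466.3 m.
Subtracting the expected shift leaves a residual of 444.0 − (425.0) = 19.0 m north and -466.3 − (-470.0) = 3.7 m east.
Residual distance = √(19.0² + 3.7²) = 19.4 m.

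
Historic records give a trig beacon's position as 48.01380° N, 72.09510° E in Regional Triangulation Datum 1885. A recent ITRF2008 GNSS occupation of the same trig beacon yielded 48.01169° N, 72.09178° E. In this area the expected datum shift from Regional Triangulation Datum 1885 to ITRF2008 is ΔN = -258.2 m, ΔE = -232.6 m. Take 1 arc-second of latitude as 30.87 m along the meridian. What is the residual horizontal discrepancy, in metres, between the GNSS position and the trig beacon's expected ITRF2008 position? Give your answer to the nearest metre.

28 m

Observed coordinate differences: Δφ = -0.00211°, Δλ = -0.00332°.
Converting to metres (1° lat = 111132 m, cos φ = 0.668952): observed ΔN = -234.5 m, observed ΔE = -246.8 m.
Subtracting the expected shift leaves a residual of -234.5 − (-258.2) = 23.7 m north and -246.8 − (-232.6) = -14.2 m east.
Residual distance = √(23.7² + (-14.2)²) = 27.6 m.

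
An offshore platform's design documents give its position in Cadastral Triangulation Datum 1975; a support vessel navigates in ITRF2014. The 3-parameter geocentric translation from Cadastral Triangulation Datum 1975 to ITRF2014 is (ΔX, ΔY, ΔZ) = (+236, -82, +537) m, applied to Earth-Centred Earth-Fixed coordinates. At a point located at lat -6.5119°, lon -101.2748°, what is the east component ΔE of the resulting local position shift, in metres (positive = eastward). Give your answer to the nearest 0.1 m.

ΔE = 247.5 m

The local east axis at (φ, λ) is (−sin λ, cos λ, 0), so ΔE = −sin(-101.2748°)·236 + cos(-101.2748°)·(-82) = 247.48 m.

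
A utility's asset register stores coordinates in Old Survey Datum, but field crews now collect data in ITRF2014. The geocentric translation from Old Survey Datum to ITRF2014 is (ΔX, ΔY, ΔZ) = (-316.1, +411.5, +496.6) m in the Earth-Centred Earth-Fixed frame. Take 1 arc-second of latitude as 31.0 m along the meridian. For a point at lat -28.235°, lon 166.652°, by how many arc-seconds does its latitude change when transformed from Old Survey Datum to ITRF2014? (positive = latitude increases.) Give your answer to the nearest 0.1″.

sin φ = -0.473089, cos φ = 0.881015, sin λ = 0.230865, cos λ = -0.972986.
North component: ΔN = −sin φ cos λ·ΔX − sin φ sin λ·ΔY + cos φ·ΔZ = −(-0.473089)(-0.972986)(-316.1) − (-0.473089)(0.230865)(411.5) + (0.881015)(496.6) = 627.96 m.
1° of latitude spans 3600 × 31.00 = 111600 m, so Δφ = 627.96 / 111600 × 3600 = 20.257″.

Δφ = 20.3″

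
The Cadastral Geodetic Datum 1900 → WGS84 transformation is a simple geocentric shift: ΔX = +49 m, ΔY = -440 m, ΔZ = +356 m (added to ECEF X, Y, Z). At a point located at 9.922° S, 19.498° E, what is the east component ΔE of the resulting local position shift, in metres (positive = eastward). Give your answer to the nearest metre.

The local east axis at (φ, λ) is (−sin λ, cos λ, 0), so ΔE = −sin(19.498°)·49 + cos(19.498°)·(-440) = -431.12 m.

ΔE = -431 m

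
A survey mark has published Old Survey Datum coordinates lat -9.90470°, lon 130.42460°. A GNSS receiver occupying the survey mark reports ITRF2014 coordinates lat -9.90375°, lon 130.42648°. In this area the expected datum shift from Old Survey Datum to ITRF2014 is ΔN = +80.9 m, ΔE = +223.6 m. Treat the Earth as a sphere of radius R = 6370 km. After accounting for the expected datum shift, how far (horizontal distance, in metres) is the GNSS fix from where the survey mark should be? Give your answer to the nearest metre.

30 m

Observed coordinate differences: Δφ = +0.00095°, Δλ = +0.00188°.
Converting to metres (1° lat = 111177 m, cos φ = 0.985095): observed ΔN = 105.6 m, observed ΔE = 205.9 m.
Subtracting the expected shift leaves a residual of 105.6 − (80.9) = 24.7 m north and 205.9 − (223.6) = -17.7 m east.
Residual distance = √(24.7² + (-17.7)²) = 30.4 m.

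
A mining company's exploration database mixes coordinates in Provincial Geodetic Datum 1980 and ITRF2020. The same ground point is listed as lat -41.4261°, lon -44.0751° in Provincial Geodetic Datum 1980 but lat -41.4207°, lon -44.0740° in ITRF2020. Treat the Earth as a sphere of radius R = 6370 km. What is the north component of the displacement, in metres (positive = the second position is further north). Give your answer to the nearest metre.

Δφ = -41.4207° − -41.4261° = +0.0054°; Δλ = -44.0740° − -44.0751° = +0.0011°.
1° along a meridian = πR/180 = 111177 m.
ΔN = Δφ × 111177 = 600.4 m; ΔE = Δλ × 111177 × cos(-41.4261°) = +0.0011 × 111177 × 0.749810 = 91.7 m.

ΔN = 600 m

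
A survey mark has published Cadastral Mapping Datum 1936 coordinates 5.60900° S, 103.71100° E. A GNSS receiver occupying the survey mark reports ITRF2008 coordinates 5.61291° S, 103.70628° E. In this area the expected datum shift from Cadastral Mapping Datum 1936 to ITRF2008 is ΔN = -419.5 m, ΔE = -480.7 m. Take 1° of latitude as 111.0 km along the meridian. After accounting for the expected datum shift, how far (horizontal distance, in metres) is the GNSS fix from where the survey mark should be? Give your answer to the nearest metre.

43 m

Observed coordinate differences: Δφ = -0.00391°, Δλ = -0.00472°.
Converting to metres (1° lat = 111000 m, cos φ = 0.995212): observed ΔN = -434.0 m, observed ΔE = -521.4 m.
Subtracting the expected shift leaves a residual of -434.0 − (-419.5) = -14.5 m north and -521.4 − (-480.7) = -40.7 m east.
Residual distance = √((-14.5)² + (-40.7)²) = 43.2 m.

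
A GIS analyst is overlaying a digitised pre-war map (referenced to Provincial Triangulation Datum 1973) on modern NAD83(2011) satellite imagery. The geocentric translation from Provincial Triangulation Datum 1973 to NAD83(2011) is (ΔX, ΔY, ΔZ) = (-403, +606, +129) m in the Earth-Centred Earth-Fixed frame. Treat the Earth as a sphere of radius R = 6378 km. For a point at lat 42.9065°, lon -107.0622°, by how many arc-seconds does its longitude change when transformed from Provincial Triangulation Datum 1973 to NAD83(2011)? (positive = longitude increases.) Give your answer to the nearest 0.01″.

sin φ = 0.680804, cos φ = 0.732466, sin λ = -0.955987, cos λ = -0.293410.
East component: ΔE = −sin λ·ΔX + cos λ·ΔY = −(-0.955987)(-403) + (-0.293410)(606) = -563.07 m.
1° of latitude spans πR/180 = 111317 m; at latitude φ, 1° of longitude spans that × cos φ = 81536.0 m, so Δλ = -563.07 / 81536.0 × 3600 = -24.861″.

Δλ = -24.86″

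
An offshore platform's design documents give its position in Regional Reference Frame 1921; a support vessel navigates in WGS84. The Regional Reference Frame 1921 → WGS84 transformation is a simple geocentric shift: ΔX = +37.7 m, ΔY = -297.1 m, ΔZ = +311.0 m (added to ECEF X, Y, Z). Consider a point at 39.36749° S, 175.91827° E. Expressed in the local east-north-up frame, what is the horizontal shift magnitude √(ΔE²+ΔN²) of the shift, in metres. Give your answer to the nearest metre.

357 m

The local east axis at (φ, λ) is (−sin λ, cos λ, 0), so ΔE = −sin(175.91827°)·37.7 + cos(175.91827°)·(-297.1) = 293.66 m.
The local north axis is (−sin φ cos λ, −sin φ sin λ, cos φ), giving ΔN = -23.852 − 13.414 + 240.432 = 203.17 m.
Horizontal magnitude = √(ΔE² + ΔN²) = √(293.66² + 203.17²) = 357.09 m.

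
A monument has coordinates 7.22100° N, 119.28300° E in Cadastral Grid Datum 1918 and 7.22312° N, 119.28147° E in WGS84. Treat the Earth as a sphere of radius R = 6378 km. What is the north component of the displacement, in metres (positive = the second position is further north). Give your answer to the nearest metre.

ΔN = 236 m

Δφ = 7.22312° − 7.22100° = +0.00212°; Δλ = 119.28147° − 119.28300° = -0.00153°.
1° along a meridian = πR/180 = 111317 m.
ΔN = Δφ × 111317 = 236.0 m; ΔE = Δλ × 111317 × cos(7.22100°) = -0.00153 × 111317 × 0.992069 = -169.0 m.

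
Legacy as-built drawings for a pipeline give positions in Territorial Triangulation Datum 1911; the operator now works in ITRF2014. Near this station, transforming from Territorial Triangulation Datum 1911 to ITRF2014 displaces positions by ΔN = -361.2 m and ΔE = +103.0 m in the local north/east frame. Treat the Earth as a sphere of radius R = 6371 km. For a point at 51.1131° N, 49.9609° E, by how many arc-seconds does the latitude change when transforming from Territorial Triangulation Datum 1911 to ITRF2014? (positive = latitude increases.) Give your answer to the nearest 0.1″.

Δφ = -11.7″

On a sphere of radius R, 1 rad of latitude = R, so Δφ = ΔN / R = -361.2 / 6371000 = -5.6694e-05 rad = -11.694″.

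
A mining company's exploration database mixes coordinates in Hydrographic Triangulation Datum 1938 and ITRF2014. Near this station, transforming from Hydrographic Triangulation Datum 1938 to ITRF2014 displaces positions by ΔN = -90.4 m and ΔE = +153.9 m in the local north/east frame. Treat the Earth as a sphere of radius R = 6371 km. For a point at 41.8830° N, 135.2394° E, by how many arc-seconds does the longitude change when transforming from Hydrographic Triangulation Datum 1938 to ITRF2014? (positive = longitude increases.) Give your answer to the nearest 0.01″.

At latitude 41.8830°, cos φ = 0.744510.
One radian of longitude at latitude φ spans R cos φ, so Δλ = ΔE / (R cos φ) = 153.9 / (6371000 × 0.744510) = 3.2446e-05 rad = 6.692″.

Δλ = 6.69″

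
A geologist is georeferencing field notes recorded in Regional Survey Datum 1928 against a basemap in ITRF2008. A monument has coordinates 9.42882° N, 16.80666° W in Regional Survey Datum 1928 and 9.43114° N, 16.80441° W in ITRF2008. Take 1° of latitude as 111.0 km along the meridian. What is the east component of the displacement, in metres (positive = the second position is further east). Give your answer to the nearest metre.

Δφ = 9.43114° − 9.42882° = +0.00232°; Δλ = -16.80441° − -16.80666° = +0.00225°.
ΔN = Δφ × 111000 = 257.5 m; ΔE = Δλ × 111000 × cos(9.42882°) = +0.00225 × 111000 × 0.986490 = 246.4 m.

ΔE = 246 m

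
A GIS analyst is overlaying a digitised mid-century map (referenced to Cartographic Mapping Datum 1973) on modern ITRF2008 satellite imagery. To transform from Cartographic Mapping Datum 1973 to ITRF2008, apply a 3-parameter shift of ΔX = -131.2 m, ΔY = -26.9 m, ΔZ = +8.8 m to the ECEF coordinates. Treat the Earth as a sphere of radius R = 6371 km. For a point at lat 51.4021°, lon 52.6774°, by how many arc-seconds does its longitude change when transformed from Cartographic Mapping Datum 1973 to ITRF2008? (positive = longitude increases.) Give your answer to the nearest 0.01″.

sin φ = 0.781543, cos φ = 0.623851, sin λ = 0.795234, cos λ = 0.606302.
East component: ΔE = −sin λ·ΔX + cos λ·ΔY = −(0.795234)(-131.2) + (0.606302)(-26.9) = 88.03 m.
1° of latitude spans πR/180 = 111195 m; at latitude φ, 1° of longitude spans that × cos φ = 69369.1 m, so Δλ = 88.03 / 69369.1 × 3600 = 4.568″.

Δλ = 4.57″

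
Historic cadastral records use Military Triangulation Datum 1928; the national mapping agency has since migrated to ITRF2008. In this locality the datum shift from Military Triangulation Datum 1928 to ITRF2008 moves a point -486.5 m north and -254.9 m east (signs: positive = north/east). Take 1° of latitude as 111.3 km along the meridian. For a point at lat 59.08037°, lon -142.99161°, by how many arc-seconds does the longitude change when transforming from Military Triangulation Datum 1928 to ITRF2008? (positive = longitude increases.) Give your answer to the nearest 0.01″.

Δλ = -16.05″

At latitude 59.08037°, cos φ = 0.513835.
1° of longitude at this latitude = 111.3 × cos φ = 57.19 km, so Δλ = -254.9 / 57189.9 = -0.0044571° = -16.046″.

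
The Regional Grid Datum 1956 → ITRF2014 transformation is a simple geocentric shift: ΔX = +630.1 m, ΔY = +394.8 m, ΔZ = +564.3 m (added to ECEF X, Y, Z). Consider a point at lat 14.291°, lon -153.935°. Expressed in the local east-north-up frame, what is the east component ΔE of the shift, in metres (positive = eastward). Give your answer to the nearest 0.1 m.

ΔE = -77.8 m

The local east axis at (φ, λ) is (−sin λ, cos λ, 0), so ΔE = −sin(-153.935°)·630.1 + cos(-153.935°)·394.8 = -77.79 m.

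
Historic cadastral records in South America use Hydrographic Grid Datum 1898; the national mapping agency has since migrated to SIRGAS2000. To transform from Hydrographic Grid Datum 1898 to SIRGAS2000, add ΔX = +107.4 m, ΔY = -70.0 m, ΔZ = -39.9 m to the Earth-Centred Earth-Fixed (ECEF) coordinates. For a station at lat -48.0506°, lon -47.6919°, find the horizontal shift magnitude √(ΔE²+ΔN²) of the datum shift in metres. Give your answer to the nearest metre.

73 m

The local east axis at (φ, λ) is (−sin λ, cos λ, 0), so ΔE = −sin(-47.6919°)·107.4 + cos(-47.6919°)·(-70.0) = 32.31 m.
The local north axis is (−sin φ cos λ, −sin φ sin λ, cos φ), giving ΔN = 53.767 + 38.501 − 26.672 = 65.60 m.
Horizontal magnitude = √(ΔE² + ΔN²) = √(32.31² + 65.60²) = 73.12 m.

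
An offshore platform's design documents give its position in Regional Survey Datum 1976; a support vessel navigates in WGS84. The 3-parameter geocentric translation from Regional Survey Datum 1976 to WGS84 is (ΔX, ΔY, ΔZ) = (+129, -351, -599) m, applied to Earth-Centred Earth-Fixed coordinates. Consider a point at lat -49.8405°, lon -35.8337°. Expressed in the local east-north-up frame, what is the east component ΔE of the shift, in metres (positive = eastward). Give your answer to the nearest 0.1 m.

At φ = -49.8405°, λ = -35.8337°: sin φ = -0.764252, cos φ = 0.644918, sin λ = -0.585435, cos λ = 0.810720.
ΔE = −sin λ·ΔX + cos λ·ΔY = −(-0.585435)·(129) + (0.810720)·(-351) = -209.04 m.

ΔE = -209.0 m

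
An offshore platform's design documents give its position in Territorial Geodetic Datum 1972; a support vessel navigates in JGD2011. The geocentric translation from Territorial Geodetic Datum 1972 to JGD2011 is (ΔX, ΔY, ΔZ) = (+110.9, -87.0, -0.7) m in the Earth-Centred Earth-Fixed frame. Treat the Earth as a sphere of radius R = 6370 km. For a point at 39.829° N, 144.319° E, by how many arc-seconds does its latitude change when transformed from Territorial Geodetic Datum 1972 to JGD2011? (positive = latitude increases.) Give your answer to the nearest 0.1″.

Δφ = 2.9″

sin φ = 0.640498, cos φ = 0.767959, sin λ = 0.583272, cos λ = -0.812277.
North component: ΔN = −sin φ cos λ·ΔX − sin φ sin λ·ΔY + cos φ·ΔZ = −(0.640498)(-0.812277)(110.9) − (0.640498)(0.583272)(-87.0) + (0.767959)(-0.7) = 89.66 m.
1° of latitude spans πR/180 = 111177 m, so Δφ = 89.66 / 111177 × 3600 = 2.903″.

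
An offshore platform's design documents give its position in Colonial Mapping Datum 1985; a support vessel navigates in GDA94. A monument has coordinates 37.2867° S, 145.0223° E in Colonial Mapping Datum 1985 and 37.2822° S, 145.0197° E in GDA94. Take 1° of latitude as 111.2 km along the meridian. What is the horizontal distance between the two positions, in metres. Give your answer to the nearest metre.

551 m

Δφ = -37.2822° − -37.2867° = +0.0045°; Δλ = 145.0197° − 145.0223° = -0.0026°.
ΔN = Δφ × 111200 = 500.4 m; ΔE = Δλ × 111200 × cos(-37.2867°) = -0.0026 × 111200 × 0.795614 = -230.0 m.
Distance = √(ΔE² + ΔN²) = √((-230.0)² + 500.4²) = 550.7 m.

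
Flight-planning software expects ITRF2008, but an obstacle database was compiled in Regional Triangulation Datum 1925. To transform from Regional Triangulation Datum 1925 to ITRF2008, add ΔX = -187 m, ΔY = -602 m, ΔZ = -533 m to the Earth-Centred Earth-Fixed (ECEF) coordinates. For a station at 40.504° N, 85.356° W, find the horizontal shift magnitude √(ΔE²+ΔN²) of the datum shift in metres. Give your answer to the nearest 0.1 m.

819.6 m

At φ = 40.504°, λ = -85.356°: sin φ = 0.649501, cos φ = 0.760361, sin λ = -0.996717, cos λ = 0.080964.
ΔE = −sin λ·ΔX + cos λ·ΔY = −(-0.996717)·(-187) + (0.080964)·(-602) = -235.13 m.
ΔN = −sin φ cos λ·ΔX − sin φ sin λ·ΔY + cos φ·ΔZ = −(0.649501)(0.080964)(-187) − (0.649501)(-0.996717)(-602) + (0.760361)(-533) = -785.15 m.
Horizontal magnitude = √(ΔE² + ΔN²) = √((-235.13)² + (-785.15)²) = 819.60 m.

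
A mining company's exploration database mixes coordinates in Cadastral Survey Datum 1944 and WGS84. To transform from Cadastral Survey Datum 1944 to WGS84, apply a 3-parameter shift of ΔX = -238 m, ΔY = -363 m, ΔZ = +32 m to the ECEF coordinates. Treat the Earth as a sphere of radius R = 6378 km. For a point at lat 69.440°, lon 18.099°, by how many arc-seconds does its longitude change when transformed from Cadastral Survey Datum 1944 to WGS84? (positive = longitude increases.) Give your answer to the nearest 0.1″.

sin φ = 0.936305, cos φ = 0.351188, sin λ = 0.310660, cos λ = 0.950521.
East component: ΔE = −sin λ·ΔX + cos λ·ΔY = −(0.310660)(-238) + (0.950521)(-363) = -271.10 m.
1° of latitude spans πR/180 = 111317 m; at latitude φ, 1° of longitude spans that × cos φ = 39093.2 m, so Δλ = -271.10 / 39093.2 × 3600 = -24.965″.

Δλ = -25.0″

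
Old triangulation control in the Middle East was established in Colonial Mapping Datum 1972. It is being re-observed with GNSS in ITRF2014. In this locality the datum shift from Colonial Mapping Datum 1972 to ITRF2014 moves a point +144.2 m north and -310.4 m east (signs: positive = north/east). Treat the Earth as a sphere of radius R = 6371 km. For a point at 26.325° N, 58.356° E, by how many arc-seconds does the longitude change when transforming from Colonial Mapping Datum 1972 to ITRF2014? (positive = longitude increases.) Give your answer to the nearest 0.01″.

At latitude 26.325°, cos φ = 0.896293.
One radian of longitude at latitude φ spans R cos φ, so Δλ = ΔE / (R cos φ) = -310.4 / (6371000 × 0.896293) = -5.4358e-05 rad = -11.212″.

Δλ = -11.21″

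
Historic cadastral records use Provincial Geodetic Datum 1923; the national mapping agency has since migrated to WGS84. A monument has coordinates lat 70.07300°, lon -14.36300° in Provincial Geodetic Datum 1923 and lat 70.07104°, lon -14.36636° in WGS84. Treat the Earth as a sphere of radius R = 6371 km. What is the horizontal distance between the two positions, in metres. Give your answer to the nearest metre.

252 m

Δφ = 70.07104° − 70.07300° = -0.00196°; Δλ = -14.36636° − -14.36300° = -0.00336°.
1° along a meridian = πR/180 = 111195 m.
ΔN = Δφ × 111195 = -217.9 m; ΔE = Δλ × 111195 × cos(70.07300°) = -0.00336 × 111195 × 0.340823 = -127.3 m.
Distance = √(ΔE² + ΔN²) = √((-127.3)² + (-217.9)²) = 252.4 m.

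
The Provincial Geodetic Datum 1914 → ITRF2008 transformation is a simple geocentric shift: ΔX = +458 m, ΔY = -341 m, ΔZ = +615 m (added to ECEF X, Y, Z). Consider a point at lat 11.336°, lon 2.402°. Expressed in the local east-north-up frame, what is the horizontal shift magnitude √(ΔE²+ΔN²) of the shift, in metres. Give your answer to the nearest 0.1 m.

629.0 m

At φ = 11.336°, λ = 2.402°: sin φ = 0.196562, cos φ = 0.980491, sin λ = 0.041911, cos λ = 0.999121.
ΔE = −sin λ·ΔX + cos λ·ΔY = −(0.041911)·(458) + (0.999121)·(-341) = -359.90 m.
ΔN = −sin φ cos λ·ΔX − sin φ sin λ·ΔY + cos φ·ΔZ = −(0.196562)(0.999121)(458) − (0.196562)(0.041911)(-341) + (0.980491)(615) = 515.86 m.
Horizontal magnitude = √(ΔE² + ΔN²) = √((-359.90)² + 515.86²) = 629.00 m.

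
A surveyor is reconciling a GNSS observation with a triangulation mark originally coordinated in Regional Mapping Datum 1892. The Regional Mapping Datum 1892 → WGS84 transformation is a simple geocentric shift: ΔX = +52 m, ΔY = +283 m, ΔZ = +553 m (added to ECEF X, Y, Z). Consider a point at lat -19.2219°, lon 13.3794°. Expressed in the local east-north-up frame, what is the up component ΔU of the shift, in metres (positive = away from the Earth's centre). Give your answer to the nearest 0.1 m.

At φ = -19.2219°, λ = 13.3794°: sin φ = -0.329228, cos φ = 0.944251, sin λ = 0.231398, cos λ = 0.972859.
ΔU = cos φ cos λ·ΔX + cos φ sin λ·ΔY + sin φ·ΔZ = (0.944251)(0.972859)(52) + (0.944251)(0.231398)(283) + (-0.329228)(553) = -72.46 m.

ΔU = -72.5 m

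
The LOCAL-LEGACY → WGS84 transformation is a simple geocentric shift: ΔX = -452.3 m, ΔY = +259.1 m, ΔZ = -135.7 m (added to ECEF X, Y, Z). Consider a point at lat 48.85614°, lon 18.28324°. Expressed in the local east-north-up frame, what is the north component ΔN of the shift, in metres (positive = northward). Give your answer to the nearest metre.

At φ = 48.85614°, λ = 18.28324°: sin φ = 0.753060, cos φ = 0.657952, sin λ = 0.313715, cos λ = 0.949517.
ΔN = −sin φ cos λ·ΔX − sin φ sin λ·ΔY + cos φ·ΔZ = −(0.753060)(0.949517)(-452.3) − (0.753060)(0.313715)(259.1) + (0.657952)(-135.7) = 172.92 m.

ΔN = 173 m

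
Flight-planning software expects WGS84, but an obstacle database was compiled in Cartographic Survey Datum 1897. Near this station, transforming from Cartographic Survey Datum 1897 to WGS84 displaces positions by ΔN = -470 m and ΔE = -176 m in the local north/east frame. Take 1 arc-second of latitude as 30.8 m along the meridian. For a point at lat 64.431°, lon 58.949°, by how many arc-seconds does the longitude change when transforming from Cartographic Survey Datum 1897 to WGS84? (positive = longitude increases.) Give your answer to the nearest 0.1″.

At latitude 64.431°, cos φ = 0.431598.
1″ of longitude at this latitude = 30.80 × cos φ = 13.2932 m, so Δλ = -176.0 / 13.2932 = -13.240″.

Δλ = -13.2″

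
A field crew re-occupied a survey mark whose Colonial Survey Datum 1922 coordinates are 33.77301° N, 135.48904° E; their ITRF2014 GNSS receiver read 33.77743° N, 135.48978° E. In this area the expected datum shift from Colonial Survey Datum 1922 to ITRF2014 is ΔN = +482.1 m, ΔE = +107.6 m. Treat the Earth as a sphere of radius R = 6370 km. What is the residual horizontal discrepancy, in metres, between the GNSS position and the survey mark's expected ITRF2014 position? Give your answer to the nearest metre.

40 m

Observed coordinate differences: Δφ = +0.00442°, Δλ = +0.00074°.
Converting to metres (1° lat = 111177 m, cos φ = 0.831246): observed ΔN = 491.4 m, observed ΔE = 68.4 m.
Subtracting the expected shift leaves a residual of 491.4 − (482.1) = 9.3 m north and 68.4 − (107.6) = -39.2 m east.
Residual distance = √(9.3² + (-39.2)²) = 40.3 m.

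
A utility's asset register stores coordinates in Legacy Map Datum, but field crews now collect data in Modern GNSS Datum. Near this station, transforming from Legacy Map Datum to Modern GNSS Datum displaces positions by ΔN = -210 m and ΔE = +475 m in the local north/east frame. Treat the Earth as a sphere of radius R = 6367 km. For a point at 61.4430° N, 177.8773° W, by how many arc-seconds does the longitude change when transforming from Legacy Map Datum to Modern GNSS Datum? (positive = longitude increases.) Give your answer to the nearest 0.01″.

At latitude 61.4430°, cos φ = 0.478033.
One radian of longitude at latitude φ spans R cos φ, so Δλ = ΔE / (R cos φ) = 475.0 / (6367000 × 0.478033) = 1.5606e-04 rad = 32.190″.

Δλ = 32.19″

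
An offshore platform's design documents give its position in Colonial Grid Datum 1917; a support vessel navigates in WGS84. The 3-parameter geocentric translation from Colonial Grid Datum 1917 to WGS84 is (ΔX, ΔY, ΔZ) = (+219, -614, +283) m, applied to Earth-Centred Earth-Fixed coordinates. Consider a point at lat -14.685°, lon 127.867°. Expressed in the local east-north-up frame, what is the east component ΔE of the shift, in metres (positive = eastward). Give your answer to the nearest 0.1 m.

The local east axis at (φ, λ) is (−sin λ, cos λ, 0), so ΔE = −sin(127.867°)·219 + cos(127.867°)·(-614) = 204.01 m.

ΔE = 204.0 m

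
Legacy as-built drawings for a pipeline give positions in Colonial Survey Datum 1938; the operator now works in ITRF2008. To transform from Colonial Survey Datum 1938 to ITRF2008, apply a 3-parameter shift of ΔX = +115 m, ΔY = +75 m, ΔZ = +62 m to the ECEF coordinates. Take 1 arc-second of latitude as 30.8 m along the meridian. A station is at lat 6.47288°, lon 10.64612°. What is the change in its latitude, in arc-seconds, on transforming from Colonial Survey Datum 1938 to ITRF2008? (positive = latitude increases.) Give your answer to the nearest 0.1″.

sin φ = 0.112733, cos φ = 0.993625, sin λ = 0.184743, cos λ = 0.982787.
North component: ΔN = −sin φ cos λ·ΔX − sin φ sin λ·ΔY + cos φ·ΔZ = −(0.112733)(0.982787)(115) − (0.112733)(0.184743)(75) + (0.993625)(62) = 47.30 m.
1° of latitude spans 3600 × 30.80 = 110880 m, so Δφ = 47.30 / 110880 × 3600 = 1.536″.

Δφ = 1.5″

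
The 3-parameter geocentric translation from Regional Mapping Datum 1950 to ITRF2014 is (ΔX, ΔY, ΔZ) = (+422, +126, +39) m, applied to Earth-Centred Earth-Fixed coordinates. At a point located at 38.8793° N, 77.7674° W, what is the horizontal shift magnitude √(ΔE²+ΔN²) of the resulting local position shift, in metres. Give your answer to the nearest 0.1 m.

442.1 m

At φ = 38.8793°, λ = -77.7674°: sin φ = 0.627682, cos φ = 0.778470, sin λ = -0.977295, cos λ = 0.211881.
ΔE = −sin λ·ΔX + cos λ·ΔY = −(-0.977295)·(422) + (0.211881)·(126) = 439.12 m.
ΔN = −sin φ cos λ·ΔX − sin φ sin λ·ΔY + cos φ·ΔZ = −(0.627682)(0.211881)(422) − (0.627682)(-0.977295)(126) + (0.778470)(39) = 51.53 m.
Horizontal magnitude = √(ΔE² + ΔN²) = √(439.12² + 51.53²) = 442.13 m.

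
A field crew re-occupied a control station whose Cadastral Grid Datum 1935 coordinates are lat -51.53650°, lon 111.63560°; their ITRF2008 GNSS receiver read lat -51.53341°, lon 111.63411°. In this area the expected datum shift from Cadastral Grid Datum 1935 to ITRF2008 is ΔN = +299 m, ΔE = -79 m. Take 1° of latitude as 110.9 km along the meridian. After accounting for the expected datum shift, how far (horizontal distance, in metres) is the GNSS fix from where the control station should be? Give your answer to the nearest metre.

50 m

Observed coordinate differences: Δφ = +0.00309°, Δλ = -0.00149°.
Converting to metres (1° lat = 110900 m, cos φ = 0.622016): observed ΔN = 342.7 m, observed ΔE = -102.8 m.
Subtracting the expected shift leaves a residual of 342.7 − (299) = 43.7 m north and -102.8 − (-79) = -23.8 m east.
Residual distance = √(43.7² + (-23.8)²) = 49.7 m.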